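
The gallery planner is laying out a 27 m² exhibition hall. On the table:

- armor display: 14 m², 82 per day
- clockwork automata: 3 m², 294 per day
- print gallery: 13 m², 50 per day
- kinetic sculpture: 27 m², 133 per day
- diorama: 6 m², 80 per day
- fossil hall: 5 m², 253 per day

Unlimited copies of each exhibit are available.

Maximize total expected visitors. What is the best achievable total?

2646

Ranking by ratio (expected visitors/m²): clockwork automata 98.00, fossil hall 50.60, diorama 13.33.
9×clockwork automata uses 27 of the 27 m² and totals 2646.
Every other selection either busts 27 m² or fails to beat 2646.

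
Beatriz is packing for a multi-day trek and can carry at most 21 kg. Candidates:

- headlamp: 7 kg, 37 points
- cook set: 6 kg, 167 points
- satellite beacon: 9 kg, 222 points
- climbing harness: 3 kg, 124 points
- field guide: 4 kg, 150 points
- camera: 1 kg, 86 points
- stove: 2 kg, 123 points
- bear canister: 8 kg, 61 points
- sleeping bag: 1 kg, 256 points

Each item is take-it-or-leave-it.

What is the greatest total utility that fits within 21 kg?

961

Density check — sleeping bag 256.00, camera 86.00, stove 61.50 are the best per kg.
Filling by ratio: cook set + climbing harness + field guide + camera + stove + sleeping bag for 906, with 4 kg left unused.
Dropping cook set frees 6 kg; slotting in satellite beacon (9 kg) lifts the total to 961 at 20 kg.
The spare 1 kg is too small for any remaining item, and no exchange beats 961.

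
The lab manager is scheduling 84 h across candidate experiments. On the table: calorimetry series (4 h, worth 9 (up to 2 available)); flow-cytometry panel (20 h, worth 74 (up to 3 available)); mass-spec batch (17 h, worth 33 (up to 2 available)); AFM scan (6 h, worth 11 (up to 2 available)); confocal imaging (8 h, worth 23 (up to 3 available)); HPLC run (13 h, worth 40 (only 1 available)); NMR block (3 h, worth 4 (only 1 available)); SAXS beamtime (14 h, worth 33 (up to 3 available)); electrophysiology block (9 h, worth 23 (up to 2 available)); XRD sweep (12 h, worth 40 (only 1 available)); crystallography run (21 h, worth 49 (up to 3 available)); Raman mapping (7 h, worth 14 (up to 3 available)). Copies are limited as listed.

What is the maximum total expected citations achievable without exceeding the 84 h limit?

294

Density check — flow-cytometry panel 3.70, XRD sweep 3.33, HPLC run 3.08 are the best per h.
Taking calorimetry series + 3×flow-cytometry panel + confocal imaging + XRD sweep: 84 h used, 294 in expected citations.
Every other selection either busts 84 h or exceeds an availability limit or fails to beat 294.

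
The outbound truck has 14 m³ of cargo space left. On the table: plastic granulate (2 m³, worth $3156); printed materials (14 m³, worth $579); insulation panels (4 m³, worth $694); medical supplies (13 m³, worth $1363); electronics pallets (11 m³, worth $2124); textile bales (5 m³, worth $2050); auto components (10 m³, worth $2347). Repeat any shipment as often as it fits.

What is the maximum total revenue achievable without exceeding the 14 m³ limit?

Taking 7×plastic granulate: 14 m³ used, 22092 in revenue.
That's the maximum — no swap from here does better than 22092.

22092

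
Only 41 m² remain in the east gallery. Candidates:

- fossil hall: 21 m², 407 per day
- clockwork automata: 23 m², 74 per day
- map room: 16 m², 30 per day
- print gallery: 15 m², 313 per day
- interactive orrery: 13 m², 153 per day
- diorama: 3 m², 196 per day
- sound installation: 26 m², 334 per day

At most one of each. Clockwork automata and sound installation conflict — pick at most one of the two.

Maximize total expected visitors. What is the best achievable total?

The ratio ordering already packs tightly: fossil hall + print gallery + diorama, 39 m², 916.
Runner-up fossil hall + interactive orrery + diorama tops out at 756.

916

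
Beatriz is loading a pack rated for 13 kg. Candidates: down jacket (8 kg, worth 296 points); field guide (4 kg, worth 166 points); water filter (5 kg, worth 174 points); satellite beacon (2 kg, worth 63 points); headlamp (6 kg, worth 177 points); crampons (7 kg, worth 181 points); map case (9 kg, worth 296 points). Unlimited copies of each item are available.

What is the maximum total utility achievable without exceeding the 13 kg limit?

Filling by ratio: 3×field guide for 498, with 1 kg left unused.
Dropping field guide frees 4 kg; slotting in water filter (5 kg) lifts the total to 506 at 13 kg.
No other feasible combination exceeds 506.

506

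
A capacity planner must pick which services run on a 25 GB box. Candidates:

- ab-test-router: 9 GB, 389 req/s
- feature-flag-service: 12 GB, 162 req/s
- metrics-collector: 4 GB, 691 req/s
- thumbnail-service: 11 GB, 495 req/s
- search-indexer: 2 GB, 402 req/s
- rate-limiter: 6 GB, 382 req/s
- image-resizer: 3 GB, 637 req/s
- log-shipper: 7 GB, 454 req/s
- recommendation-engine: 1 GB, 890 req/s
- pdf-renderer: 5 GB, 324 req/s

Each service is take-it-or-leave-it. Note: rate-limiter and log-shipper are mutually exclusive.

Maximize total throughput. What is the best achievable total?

3398

Best packing: metrics-collector + search-indexer + image-resizer + log-shipper + recommendation-engine + pdf-renderer — 22 GB, 3398 total.
An exhaustive check of the 1024 subsets confirms 3398.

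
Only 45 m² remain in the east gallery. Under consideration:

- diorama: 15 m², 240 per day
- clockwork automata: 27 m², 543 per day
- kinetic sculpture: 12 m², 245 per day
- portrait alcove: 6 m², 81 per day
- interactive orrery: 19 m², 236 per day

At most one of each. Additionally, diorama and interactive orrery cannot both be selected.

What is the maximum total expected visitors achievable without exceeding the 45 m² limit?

869

By expected visitors per m²: kinetic sculpture 20.42, clockwork automata 20.11, diorama 16.00 lead.
The ratio ordering already packs tightly: clockwork automata + kinetic sculpture + portrait alcove, 45 m², 869.
Runner-up clockwork automata + kinetic sculpture tops out at 788.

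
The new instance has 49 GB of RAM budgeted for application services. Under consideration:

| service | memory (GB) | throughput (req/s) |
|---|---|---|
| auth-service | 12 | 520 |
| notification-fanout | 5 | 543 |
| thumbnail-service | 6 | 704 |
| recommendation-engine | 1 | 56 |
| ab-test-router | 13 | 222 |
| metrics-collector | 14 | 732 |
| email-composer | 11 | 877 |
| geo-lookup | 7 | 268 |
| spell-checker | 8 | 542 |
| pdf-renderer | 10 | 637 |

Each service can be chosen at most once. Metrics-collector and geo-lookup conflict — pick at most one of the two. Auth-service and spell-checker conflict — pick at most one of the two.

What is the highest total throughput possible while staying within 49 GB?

Taking notification-fanout + thumbnail-service + recommendation-engine + email-composer + geo-lookup + spell-checker + pdf-renderer: 48 GB used, 3627 in throughput.
No other feasible combination exceeds 3627.

3627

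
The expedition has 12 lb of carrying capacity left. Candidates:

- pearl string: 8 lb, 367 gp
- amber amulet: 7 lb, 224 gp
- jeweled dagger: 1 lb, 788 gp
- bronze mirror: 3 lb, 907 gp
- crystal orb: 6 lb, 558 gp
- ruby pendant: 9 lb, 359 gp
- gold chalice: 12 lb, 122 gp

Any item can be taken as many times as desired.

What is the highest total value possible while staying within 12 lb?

9456

By value per lb: jeweled dagger 788.00, bronze mirror 302.33, crystal orb 93.00, pearl string 45.88 lead.
Taking 12×jeweled dagger: 12 lb used, 9456 in value.
That's the maximum — no swap from here does better than 9456.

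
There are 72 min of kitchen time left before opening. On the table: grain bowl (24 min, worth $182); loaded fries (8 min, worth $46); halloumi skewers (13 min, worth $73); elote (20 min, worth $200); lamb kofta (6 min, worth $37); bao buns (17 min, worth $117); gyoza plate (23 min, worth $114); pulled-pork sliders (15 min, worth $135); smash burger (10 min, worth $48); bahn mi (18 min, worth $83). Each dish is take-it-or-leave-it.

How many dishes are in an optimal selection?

4

The maximum profit within 72 min is 590.
One optimal bundle: grain bowl + halloumi skewers + elote + pulled-pork sliders (72 min).
Any selection reaching 590 contains exactly 4 dishes.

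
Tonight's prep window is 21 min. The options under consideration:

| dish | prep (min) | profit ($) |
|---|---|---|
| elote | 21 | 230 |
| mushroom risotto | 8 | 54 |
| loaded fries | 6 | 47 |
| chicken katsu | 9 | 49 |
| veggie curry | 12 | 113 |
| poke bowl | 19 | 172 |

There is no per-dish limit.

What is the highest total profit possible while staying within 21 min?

230

Elote uses 21 of the 21 min and totals 230.
No other feasible combination exceeds 230.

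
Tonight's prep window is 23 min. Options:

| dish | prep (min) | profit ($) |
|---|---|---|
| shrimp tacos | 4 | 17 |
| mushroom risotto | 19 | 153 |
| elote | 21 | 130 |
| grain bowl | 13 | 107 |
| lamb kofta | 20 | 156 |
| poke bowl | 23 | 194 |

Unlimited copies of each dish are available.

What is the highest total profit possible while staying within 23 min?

194

The ratio ordering already packs tightly: poke bowl, 23 min, 194.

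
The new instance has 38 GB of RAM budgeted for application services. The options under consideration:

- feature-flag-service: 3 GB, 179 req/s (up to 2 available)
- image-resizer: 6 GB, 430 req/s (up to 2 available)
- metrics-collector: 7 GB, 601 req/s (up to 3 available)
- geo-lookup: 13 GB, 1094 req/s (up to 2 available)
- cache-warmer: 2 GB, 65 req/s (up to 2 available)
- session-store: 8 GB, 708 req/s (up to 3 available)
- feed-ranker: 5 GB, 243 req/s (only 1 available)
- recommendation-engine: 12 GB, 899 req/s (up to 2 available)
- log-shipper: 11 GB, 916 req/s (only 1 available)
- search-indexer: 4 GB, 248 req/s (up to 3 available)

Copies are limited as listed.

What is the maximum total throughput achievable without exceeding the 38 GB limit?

3326

Taking 2×metrics-collector + 3×session-store: 38 GB used, 3326 in throughput.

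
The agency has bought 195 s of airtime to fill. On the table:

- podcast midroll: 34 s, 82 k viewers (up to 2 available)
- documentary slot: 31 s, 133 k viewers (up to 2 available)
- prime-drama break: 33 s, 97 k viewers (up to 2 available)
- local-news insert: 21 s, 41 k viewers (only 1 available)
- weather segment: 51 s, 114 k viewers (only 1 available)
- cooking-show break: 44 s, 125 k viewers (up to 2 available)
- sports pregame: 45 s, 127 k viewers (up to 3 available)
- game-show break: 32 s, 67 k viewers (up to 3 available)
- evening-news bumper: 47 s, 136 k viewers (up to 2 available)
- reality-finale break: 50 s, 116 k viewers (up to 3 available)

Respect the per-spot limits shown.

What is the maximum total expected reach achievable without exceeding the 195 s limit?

A density-first pass picks 2×documentary slot + 2×prime-drama break + evening-news bumper — 596 at 175 s.
Replace 2×prime-drama break and evening-news bumper with 2×cooking-show break + sports pregame: the trade gains 47 net, giving 643 at 195 s.
No other feasible combination exceeds 643.

643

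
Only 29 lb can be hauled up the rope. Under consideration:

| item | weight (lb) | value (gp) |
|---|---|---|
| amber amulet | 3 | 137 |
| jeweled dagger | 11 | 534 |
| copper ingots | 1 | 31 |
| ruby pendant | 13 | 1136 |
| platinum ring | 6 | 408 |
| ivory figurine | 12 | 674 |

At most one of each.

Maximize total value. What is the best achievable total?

Filling by ratio: amber amulet + copper ingots + ruby pendant + platinum ring for 1712, with 6 lb left unused.
The 6 lb tied up in platinum ring is better spent on ivory figurine — total rises to 1978 (29 lb).

1978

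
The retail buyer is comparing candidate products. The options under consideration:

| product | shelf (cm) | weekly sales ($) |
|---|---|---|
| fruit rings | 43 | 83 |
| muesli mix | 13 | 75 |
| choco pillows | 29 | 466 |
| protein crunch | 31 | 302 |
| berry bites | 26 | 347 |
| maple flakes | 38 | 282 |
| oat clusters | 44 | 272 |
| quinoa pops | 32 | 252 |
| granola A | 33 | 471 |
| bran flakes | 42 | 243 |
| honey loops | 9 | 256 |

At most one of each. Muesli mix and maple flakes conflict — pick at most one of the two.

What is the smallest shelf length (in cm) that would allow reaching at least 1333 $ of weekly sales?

95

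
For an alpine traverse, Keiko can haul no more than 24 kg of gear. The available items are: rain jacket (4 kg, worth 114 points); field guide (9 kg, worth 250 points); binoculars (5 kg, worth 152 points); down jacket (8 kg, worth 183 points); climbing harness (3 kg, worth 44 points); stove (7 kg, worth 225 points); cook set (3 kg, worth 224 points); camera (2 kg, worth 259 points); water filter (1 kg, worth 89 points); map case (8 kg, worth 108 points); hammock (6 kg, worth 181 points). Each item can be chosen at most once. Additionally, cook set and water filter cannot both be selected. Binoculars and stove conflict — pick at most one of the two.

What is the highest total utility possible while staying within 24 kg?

Taking rain jacket + field guide + cook set + camera + hammock: 24 kg used, 1028 in utility.

1028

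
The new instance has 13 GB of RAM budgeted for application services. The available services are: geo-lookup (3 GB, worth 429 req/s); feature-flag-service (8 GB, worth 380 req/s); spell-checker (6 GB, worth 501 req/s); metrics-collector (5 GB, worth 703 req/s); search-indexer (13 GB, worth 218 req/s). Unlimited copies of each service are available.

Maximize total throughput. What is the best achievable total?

1835

Filling by ratio: 4×geo-lookup for 1716, with 1 GB left unused.
The 9 GB tied up in 3×geo-lookup is better spent on 2×metrics-collector — total rises to 1835 (13 GB).
Nothing else within 13 GB beats 1835.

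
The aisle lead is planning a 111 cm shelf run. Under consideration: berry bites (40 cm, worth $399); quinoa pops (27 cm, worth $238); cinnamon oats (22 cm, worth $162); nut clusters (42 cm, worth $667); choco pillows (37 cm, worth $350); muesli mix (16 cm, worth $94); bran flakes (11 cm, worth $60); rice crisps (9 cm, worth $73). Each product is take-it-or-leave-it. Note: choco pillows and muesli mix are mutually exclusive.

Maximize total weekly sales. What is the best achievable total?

Taking berry bites + quinoa pops + nut clusters: 109 cm used, 1304 in weekly sales.

1304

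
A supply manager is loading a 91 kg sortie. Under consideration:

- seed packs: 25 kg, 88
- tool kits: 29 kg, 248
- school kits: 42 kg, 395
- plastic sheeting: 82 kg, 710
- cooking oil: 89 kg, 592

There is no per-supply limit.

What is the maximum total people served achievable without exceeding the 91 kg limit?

790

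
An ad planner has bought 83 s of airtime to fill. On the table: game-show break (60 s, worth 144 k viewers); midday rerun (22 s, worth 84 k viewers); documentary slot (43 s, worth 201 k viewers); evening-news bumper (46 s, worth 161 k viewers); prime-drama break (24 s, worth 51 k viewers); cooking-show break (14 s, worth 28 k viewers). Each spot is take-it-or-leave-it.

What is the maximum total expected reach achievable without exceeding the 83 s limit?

313

By expected reach per s: documentary slot 4.67, midday rerun 3.82, evening-news bumper 3.50 lead.
Midday rerun + documentary slot + cooking-show break uses 79 of the 83 s and totals 313.
Next best is midday rerun + documentary slot at 285 (65 s) — short by 28.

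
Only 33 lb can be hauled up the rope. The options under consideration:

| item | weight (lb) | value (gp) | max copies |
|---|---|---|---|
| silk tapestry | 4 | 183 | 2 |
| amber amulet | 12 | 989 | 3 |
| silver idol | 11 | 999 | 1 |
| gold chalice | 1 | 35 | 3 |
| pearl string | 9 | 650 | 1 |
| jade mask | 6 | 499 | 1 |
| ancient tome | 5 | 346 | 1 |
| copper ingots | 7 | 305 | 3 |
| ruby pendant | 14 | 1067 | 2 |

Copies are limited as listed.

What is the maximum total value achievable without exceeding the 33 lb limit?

By value per lb: silver idol 90.82, jade mask 83.17, amber amulet 82.42 lead.
A density-first pass picks silk tapestry + amber amulet + silver idol + jade mask — 2670 at 33 lb.
Replace silk tapestry and jade mask with gold chalice + pearl string: the trade gains 3 net, giving 2673 at 33 lb.
That's the maximum — no swap from here does better than 2673.

2673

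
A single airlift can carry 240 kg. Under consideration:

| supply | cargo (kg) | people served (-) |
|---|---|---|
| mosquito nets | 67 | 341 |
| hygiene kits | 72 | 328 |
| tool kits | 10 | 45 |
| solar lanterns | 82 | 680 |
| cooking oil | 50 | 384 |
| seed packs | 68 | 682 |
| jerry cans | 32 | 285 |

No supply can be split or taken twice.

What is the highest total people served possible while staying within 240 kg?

Taking solar lanterns + cooking oil + seed packs + jerry cans: 232 kg used, 2031 in people served.

2031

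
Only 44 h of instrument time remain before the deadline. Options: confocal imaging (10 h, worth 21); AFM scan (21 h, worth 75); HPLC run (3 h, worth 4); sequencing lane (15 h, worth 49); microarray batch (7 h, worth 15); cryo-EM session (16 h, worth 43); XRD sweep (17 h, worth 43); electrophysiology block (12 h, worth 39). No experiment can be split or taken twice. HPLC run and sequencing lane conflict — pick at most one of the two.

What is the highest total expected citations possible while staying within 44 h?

139

Taking AFM scan + sequencing lane + microarray batch: 43 h used, 139 in expected citations.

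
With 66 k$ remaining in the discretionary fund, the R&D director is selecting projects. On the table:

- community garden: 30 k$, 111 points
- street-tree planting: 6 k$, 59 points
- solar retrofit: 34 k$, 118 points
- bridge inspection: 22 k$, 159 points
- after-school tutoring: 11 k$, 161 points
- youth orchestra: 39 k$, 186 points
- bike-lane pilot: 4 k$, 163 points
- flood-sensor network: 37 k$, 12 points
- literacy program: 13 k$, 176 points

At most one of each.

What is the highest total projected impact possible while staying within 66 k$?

718

The ratio ordering already packs tightly: street-tree planting + bridge inspection + after-school tutoring + bike-lane pilot + literacy program, 56 k$, 718.
The spare 10 k$ is too small for any remaining project, and no exchange beats 718.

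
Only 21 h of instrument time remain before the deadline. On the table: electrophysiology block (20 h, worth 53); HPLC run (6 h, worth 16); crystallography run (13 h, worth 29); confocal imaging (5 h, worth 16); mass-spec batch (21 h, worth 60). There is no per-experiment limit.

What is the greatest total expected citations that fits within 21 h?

64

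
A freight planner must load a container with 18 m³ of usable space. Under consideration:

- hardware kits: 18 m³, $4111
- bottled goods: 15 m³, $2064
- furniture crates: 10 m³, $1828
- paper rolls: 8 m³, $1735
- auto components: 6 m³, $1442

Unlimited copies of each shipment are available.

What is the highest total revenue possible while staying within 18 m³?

The ratio ordering already packs tightly: 3×auto components, 18 m³, 4326.
That's the maximum — no swap from here does better than 4326.

4326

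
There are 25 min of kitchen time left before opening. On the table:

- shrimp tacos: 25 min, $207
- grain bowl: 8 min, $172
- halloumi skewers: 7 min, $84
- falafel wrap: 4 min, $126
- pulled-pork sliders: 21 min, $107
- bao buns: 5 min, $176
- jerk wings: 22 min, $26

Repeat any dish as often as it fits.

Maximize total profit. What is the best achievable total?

5×bao buns uses 25 of the 25 min and totals 880.
That's the maximum — no swap from here does better than 880.

880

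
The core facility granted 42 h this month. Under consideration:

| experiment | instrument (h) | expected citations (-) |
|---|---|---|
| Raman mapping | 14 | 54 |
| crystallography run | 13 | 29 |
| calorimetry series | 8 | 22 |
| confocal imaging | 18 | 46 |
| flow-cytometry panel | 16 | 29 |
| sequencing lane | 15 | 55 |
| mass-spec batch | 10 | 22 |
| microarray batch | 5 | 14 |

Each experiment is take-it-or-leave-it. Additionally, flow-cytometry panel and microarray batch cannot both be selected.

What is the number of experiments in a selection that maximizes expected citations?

Optimal total is 145.
One optimal bundle: Raman mapping + calorimetry series + sequencing lane + microarray batch (42 h).
All optima have 4 experiments.

4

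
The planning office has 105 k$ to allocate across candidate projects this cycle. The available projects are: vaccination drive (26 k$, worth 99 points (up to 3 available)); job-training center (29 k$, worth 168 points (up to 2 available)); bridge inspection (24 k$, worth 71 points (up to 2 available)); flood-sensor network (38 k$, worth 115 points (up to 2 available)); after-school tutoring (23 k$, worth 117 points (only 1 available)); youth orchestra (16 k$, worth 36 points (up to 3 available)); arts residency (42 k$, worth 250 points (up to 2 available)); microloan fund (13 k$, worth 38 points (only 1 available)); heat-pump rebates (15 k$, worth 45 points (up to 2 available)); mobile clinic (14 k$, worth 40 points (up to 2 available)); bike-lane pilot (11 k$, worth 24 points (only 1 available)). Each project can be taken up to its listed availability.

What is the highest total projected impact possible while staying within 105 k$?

586

A density-first pass picks 2×arts residency + heat-pump rebates — 545 at 99 k$.
Dropping arts residency and heat-pump rebates frees 57 k$; slotting in 2×job-training center (58 k$) lifts the total to 586 at 100 k$.
No other feasible combination exceeds 586.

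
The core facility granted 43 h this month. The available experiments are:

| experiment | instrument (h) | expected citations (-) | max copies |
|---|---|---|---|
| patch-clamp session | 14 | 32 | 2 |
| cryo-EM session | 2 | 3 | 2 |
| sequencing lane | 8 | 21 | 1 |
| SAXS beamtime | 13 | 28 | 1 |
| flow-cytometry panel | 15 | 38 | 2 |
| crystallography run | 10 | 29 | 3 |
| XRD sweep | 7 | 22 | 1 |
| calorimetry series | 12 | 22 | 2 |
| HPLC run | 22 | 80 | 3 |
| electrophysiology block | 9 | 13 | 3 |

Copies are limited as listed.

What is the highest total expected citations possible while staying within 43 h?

138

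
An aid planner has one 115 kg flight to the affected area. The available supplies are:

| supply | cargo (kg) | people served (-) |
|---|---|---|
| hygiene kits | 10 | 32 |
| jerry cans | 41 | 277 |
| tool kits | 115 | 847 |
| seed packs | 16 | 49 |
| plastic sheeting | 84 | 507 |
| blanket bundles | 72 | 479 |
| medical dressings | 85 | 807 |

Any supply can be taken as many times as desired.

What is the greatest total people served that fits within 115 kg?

903

By people served per kg: medical dressings 9.49, tool kits 7.37, jerry cans 6.76, blanket bundles 6.65 lead.
The ratio ordering already packs tightly: 3×hygiene kits + medical dressings, 115 kg, 903.
No other feasible combination exceeds 903.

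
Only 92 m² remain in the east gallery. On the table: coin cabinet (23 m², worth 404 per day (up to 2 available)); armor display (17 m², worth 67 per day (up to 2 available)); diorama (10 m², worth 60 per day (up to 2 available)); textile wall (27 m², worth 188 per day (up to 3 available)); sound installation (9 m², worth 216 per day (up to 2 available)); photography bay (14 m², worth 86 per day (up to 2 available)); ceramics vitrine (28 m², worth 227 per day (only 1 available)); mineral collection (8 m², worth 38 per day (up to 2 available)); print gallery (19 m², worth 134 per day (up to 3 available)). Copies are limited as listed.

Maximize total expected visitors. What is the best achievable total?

Best packing: 2×coin cabinet + 2×sound installation + ceramics vitrine — 92 m², 1467 total.
No other feasible combination exceeds 1467.

1467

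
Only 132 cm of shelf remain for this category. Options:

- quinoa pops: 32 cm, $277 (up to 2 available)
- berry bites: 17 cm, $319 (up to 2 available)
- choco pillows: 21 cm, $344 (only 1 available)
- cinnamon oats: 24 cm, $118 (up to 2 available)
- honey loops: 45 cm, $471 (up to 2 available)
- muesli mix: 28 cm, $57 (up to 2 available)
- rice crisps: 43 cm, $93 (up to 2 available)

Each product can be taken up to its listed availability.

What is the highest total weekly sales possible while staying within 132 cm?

1730

Best packing: quinoa pops + 2×berry bites + choco pillows + honey loops — 132 cm, 1730 total.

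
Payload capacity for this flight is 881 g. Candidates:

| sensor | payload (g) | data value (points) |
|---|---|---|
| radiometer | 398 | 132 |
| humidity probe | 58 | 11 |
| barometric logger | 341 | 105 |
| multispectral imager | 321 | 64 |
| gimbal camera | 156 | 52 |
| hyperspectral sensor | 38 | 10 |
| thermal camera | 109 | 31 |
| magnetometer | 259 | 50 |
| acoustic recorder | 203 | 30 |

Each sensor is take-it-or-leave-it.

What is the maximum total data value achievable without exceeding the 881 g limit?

Ranking by ratio (data value/g): gimbal camera 0.33, radiometer 0.33, barometric logger 0.31, thermal camera 0.28.
A density-first pass picks radiometer + humidity probe + gimbal camera + hyperspectral sensor + thermal camera — 236 at 759 g.
The 252 g tied up in humidity probe and gimbal camera and hyperspectral sensor is better spent on barometric logger — total rises to 268 (848 g).
The closest alternative, radiometer + humidity probe + barometric logger + hyperspectral sensor, reaches only 258.

268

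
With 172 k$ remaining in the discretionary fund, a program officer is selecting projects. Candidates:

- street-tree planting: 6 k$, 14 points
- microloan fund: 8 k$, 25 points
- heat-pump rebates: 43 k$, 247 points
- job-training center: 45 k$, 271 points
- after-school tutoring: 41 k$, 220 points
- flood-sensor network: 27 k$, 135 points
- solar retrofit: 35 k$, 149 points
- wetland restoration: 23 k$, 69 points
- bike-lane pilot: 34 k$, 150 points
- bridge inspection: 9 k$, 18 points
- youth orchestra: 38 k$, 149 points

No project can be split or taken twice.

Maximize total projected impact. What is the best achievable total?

By projected impact per k$: job-training center 6.02, heat-pump rebates 5.74, after-school tutoring 5.37 lead.
The ratio heuristic lands on street-tree planting + microloan fund + heat-pump rebates + job-training center + after-school tutoring + flood-sensor network (912) but leaves 2 k$ idle.
Dropping street-tree planting and flood-sensor network frees 33 k$; slotting in bike-lane pilot (34 k$) lifts the total to 913 at 171 k$.
Runner-up street-tree planting + microloan fund + heat-pump rebates + job-training center + after-school tutoring + flood-sensor network tops out at 912.

913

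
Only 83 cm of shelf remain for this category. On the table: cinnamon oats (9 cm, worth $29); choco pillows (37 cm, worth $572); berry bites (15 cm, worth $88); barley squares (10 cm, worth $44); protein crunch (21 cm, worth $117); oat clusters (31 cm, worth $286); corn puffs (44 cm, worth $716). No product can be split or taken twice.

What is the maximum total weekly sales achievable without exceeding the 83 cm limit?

1288

Choco pillows + corn puffs uses 81 of the 83 cm and totals 1288.
The closest alternative, oat clusters + corn puffs, reaches only 1002.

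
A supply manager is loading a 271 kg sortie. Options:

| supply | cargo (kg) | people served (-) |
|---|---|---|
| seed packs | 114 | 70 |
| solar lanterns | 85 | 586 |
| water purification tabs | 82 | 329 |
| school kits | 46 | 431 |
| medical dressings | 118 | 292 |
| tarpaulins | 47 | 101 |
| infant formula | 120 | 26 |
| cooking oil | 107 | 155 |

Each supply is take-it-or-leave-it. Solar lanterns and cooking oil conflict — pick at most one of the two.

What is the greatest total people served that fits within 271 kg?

1447

By people served per kg: school kits 9.37, solar lanterns 6.89, water purification tabs 4.01 lead.
Best packing: solar lanterns + water purification tabs + school kits + tarpaulins — 260 kg, 1447 total.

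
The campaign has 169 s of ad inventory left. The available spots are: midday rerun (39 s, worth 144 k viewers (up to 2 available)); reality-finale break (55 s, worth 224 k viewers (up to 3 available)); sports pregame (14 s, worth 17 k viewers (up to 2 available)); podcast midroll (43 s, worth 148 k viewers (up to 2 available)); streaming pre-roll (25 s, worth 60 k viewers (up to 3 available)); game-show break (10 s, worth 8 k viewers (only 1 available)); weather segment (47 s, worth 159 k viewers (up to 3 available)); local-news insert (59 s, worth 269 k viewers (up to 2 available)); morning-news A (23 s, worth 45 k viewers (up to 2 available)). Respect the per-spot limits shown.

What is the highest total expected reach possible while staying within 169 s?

A density-first pass picks midday rerun + game-show break + 2×local-news insert — 690 at 167 s.
Replace midday rerun and game-show break and local-news insert with 2×reality-finale break: the trade gains 27 net, giving 717 at 169 s.
Every other selection either busts 169 s or exceeds an availability limit or fails to beat 717.

717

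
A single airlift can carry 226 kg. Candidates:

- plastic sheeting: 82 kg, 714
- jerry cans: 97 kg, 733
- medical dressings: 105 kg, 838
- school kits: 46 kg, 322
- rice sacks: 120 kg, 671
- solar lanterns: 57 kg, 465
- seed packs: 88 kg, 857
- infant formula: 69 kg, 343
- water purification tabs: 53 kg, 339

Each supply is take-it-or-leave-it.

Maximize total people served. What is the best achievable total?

1910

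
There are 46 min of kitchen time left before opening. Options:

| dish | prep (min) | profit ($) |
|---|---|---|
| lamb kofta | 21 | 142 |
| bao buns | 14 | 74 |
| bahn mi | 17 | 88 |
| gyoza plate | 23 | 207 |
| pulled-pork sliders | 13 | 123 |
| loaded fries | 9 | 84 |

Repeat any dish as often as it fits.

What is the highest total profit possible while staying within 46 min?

Density check — pulled-pork sliders 9.46, loaded fries 9.33, gyoza plate 9.00 are the best per min.
Greedy by ratio would take 3×pulled-pork sliders: 39 min used, total 369.
The 39 min tied up in 3×pulled-pork sliders is better spent on 5×loaded fries — total rises to 420 (45 min).
The spare 1 min is too small for any remaining dish, and no exchange beats 420.

420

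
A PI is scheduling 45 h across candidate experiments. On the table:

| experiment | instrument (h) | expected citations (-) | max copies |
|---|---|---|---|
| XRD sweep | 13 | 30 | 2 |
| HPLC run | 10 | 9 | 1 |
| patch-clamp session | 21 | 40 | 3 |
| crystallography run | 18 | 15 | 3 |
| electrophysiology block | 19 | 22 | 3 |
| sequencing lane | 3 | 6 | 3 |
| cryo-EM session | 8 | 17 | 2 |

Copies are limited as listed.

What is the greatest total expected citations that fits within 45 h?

Ranking by ratio (expected citations/h): XRD sweep 2.31, cryo-EM session 2.12, sequencing lane 2.00, patch-clamp session 1.90.
Best packing: 2×XRD sweep + sequencing lane + 2×cryo-EM session — 45 h, 100 total.
That's the maximum — no swap from here does better than 100.

100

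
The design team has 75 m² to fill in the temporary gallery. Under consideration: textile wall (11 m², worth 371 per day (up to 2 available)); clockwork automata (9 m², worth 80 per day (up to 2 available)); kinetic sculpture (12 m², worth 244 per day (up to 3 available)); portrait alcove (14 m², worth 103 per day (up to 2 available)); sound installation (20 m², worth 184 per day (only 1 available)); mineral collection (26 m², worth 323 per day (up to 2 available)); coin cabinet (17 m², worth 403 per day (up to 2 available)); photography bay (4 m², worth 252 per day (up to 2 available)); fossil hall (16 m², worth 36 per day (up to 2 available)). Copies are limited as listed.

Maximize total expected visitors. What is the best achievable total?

2137

The ratio heuristic lands on 2×textile wall + clockwork automata + 2×coin cabinet + 2×photography bay (2132) but leaves 2 m² idle.
Dropping clockwork automata and coin cabinet frees 26 m²; slotting in 2×kinetic sculpture (24 m²) lifts the total to 2137 at 71 m².
Every other selection either busts 75 m² or exceeds an availability limit or fails to beat 2137.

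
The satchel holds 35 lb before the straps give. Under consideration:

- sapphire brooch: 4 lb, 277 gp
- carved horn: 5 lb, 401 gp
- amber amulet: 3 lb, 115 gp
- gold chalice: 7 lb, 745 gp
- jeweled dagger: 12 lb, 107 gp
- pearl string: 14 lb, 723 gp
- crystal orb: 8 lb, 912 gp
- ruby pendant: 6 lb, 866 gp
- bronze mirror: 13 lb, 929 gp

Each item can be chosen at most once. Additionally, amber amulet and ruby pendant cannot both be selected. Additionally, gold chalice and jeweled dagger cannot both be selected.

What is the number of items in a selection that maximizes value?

Optimal total is 3452.
One optimal bundle: gold chalice + crystal orb + ruby pendant + bronze mirror (34 lb).
Any selection reaching 3452 contains exactly 4 items.

4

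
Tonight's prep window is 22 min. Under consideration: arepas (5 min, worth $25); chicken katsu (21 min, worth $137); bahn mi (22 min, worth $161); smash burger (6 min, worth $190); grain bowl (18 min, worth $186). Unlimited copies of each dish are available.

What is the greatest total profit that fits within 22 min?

The ratio ordering already packs tightly: 3×smash burger, 18 min, 570.

570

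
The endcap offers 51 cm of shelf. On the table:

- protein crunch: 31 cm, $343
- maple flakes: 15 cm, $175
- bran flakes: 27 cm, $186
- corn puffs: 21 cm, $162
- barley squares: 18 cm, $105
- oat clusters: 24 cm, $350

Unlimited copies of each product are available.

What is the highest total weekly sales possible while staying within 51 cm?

Best packing: 2×oat clusters — 48 cm, 700 total.
That's the maximum — no swap from here does better than 700.

700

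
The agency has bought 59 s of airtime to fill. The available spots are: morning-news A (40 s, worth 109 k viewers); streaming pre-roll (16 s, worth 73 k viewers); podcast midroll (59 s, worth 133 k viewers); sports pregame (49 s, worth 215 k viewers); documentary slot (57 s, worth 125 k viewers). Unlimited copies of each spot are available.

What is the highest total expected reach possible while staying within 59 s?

219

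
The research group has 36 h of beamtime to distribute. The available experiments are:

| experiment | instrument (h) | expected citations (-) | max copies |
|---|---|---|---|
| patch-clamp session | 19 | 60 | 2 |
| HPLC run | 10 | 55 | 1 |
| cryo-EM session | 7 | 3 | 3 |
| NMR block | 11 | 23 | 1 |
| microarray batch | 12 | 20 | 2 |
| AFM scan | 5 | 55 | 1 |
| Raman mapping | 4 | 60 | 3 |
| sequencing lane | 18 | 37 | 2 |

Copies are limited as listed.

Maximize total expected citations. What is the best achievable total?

295

The ratio heuristic lands on HPLC run + cryo-EM session + AFM scan + 3×Raman mapping (293) but leaves 2 h idle.
The 17 h tied up in HPLC run and cryo-EM session is better spent on patch-clamp session — total rises to 295 (36 h).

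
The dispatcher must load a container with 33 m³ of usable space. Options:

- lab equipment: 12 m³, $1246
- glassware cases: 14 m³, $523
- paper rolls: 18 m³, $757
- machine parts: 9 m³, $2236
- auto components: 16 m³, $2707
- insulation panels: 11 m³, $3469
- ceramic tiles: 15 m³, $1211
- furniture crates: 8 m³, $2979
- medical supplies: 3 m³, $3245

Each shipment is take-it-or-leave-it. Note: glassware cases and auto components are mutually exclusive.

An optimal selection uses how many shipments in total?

4

The maximum revenue within 33 m³ is 11929.
For example machine parts + insulation panels + furniture crates + medical supplies achieves it, using 31 m³.
Every optimal selection uses 4 shipments.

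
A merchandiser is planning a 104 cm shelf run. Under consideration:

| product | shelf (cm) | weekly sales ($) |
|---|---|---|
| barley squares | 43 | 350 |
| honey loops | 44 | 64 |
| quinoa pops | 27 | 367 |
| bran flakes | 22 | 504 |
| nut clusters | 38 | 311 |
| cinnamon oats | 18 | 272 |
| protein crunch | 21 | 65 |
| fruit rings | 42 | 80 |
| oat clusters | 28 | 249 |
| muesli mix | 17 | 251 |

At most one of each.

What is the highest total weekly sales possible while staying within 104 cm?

1433

Taking the top-ratio products first gives quinoa pops + bran flakes + cinnamon oats + muesli mix for 1394 (84 cm).
Replace cinnamon oats with nut clusters: the trade gains 39 net, giving 1433 at 104 cm.
Next best is quinoa pops + bran flakes + cinnamon oats + muesli mix at 1394 (84 cm) — short by 39.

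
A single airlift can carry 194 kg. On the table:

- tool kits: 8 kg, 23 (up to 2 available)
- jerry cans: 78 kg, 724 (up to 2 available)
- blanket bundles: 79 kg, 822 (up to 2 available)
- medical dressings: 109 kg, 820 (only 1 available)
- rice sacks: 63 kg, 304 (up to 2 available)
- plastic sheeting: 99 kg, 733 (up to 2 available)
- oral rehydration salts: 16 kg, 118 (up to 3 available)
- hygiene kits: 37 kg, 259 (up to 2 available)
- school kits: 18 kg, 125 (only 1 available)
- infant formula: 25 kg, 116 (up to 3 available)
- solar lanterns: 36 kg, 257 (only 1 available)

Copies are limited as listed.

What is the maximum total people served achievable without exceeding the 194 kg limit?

The ratio heuristic lands on 2×blanket bundles + 2×oral rehydration salts (1880) but leaves 4 kg idle.
Dropping 2×oral rehydration salts frees 32 kg; slotting in solar lanterns (36 kg) lifts the total to 1901 at 194 kg.
Nothing else within 194 kg beats 1901.

1901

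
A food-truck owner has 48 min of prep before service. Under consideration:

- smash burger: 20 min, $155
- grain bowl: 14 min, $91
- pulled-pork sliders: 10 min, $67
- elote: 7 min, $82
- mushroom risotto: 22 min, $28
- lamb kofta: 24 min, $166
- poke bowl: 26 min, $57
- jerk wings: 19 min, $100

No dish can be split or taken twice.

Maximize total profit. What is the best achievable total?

Filling by ratio: smash burger + pulled-pork sliders + elote for 304, with 11 min left unused.
Replace smash burger and pulled-pork sliders with grain bowl + lamb kofta: the trade gains 35 net, giving 339 at 45 min.

339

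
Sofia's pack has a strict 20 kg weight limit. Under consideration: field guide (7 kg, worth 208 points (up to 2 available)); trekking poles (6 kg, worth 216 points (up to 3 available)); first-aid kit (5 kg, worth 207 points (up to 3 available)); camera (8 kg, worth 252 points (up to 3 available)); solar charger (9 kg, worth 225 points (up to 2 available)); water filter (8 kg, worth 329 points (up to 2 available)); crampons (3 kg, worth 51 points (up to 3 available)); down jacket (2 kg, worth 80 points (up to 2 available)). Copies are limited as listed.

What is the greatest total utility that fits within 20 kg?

823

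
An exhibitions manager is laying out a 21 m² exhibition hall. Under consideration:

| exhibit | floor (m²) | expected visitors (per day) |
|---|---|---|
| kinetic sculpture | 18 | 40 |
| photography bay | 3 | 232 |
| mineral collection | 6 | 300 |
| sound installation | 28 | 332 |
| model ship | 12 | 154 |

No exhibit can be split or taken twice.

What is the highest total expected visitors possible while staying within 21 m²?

686

Taking photography bay + mineral collection + model ship: 21 m² used, 686 in expected visitors.
Nothing else within 21 m² beats 686.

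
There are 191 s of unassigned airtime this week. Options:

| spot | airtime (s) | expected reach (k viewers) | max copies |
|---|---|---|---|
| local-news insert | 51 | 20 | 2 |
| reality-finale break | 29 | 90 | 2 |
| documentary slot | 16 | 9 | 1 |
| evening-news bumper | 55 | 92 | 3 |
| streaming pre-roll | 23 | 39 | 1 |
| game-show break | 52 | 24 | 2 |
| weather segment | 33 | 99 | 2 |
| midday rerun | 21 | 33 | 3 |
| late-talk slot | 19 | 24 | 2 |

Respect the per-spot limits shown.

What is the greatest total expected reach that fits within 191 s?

483

Density check — reality-finale break 3.10, weather segment 3.00, streaming pre-roll 1.70, evening-news bumper 1.67 are the best per s.
2×reality-finale break + streaming pre-roll + 2×weather segment + 2×midday rerun uses 189 of the 191 s and totals 483.
Nothing else within 191 s beats 483.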